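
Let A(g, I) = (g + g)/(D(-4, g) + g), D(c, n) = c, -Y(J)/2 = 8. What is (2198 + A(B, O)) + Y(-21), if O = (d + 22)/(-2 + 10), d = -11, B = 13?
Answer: 19664/9 ≈ 2184.9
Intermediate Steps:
Y(J) = -16 (Y(J) = -2*8 = -16)
O = 11/8 (O = (-11 + 22)/(-2 + 10) = 11/8 ≈ 1.3750)
A(g, I) = 2*g/(-4 + g) (A(g, I) = (g + g)/(-4 + g) = (2*g)/(-4 + g) = 2*g/(-4 + g))
(2198 + A(B, O)) + Y(-21) = (2198 + 2*13/(-4 + 13)) - 16 = (2198 + 2*13/9) - 16 = (2198 + 2*13*(⅑)) - 16 = (2198 + 26/9) - 16 = 19808/9 - 16 = 19664/9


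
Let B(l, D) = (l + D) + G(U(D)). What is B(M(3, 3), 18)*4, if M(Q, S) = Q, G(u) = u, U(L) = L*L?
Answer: 1380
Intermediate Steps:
U(L) = L**2
B(l, D) = D + l + D**2 (B(l, D) = (l + D) + D**2 = (D + l) + D**2 = D + l + D**2)
B(M(3, 3), 18)*4 = (18 + 3 + 18**2)*4 = (18 + 3 + 324)*4 = 345*4 = 1380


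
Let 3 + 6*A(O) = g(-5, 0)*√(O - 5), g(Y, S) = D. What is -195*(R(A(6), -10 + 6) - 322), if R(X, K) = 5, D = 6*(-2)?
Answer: 61815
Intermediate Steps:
D = -12
g(Y, S) = -12
A(O) = -½ - 2*√(-5 + O) (A(O) = -½ + (-12*√(O - 5))/6 = -½ + (-12*√(-5 + O))/6 = -½ - 2*√(-5 + O))
-195*(R(A(6), -10 + 6) - 322) = -195*(5 - 322) = -195*(-317) = 61815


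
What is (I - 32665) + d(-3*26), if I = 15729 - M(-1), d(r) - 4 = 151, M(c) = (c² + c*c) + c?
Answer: -16782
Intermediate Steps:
M(c) = c + 2*c² (M(c) = (c² + c²) + c = 2*c² + c = c + 2*c²)
d(r) = 155 (d(r) = 4 + 151 = 155)
I = 15728 (I = 15729 - (-1)*(1 + 2*(-1)) = 15729 - (-1)*(1 - 2) = 15729 - (-1)*(-1) = 15729 - 1*1 = 15729 - 1 = 15728)
(I - 32665) + d(-3*26) = (15728 - 32665) + 155 = -16937 + 155 = -16782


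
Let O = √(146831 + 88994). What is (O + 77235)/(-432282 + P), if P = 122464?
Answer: -77235/309818 - 5*√9433/309818 ≈ -0.25086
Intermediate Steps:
O = 5*√9433 (O = √235825 = 5*√9433 ≈ 485.62)
(O + 77235)/(-432282 + P) = (5*√9433 + 77235)/(-432282 + 122464) = (77235 + 5*√9433)/(-309818) = (77235 + 5*√9433)*(-1/309818) = -77235/309818 - 5*√9433/309818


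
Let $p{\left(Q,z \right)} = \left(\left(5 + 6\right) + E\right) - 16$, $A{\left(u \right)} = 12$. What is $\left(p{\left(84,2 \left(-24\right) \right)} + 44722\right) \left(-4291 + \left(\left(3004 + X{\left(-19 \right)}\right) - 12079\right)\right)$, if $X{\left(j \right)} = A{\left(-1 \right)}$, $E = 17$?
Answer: $-597377836$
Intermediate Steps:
$X{\left(j \right)} = 12$
$p{\left(Q,z \right)} = 12$ ($p{\left(Q,z \right)} = \left(\left(5 + 6\right) + 17\right) - 16 = \left(11 + 17\right) - 16 = 28 - 16 = 12$)
$\left(p{\left(84,2 \left(-24\right) \right)} + 44722\right) \left(-4291 + \left(\left(3004 + X{\left(-19 \right)}\right) - 12079\right)\right) = \left(12 + 44722\right) \left(-4291 + \left(\left(3004 + 12\right) - 12079\right)\right) = 44734 \left(-4291 + \left(3016 - 12079\right)\right) = 44734 \left(-4291 - 9063\right) = 44734 \left(-13354\right) = -597377836$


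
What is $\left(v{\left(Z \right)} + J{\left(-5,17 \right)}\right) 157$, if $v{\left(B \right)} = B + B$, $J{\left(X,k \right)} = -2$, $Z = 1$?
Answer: $0$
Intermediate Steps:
$v{\left(B \right)} = 2 B$
$\left(v{\left(Z \right)} + J{\left(-5,17 \right)}\right) 157 = \left(2 \cdot 1 - 2\right) 157 = \left(2 - 2\right) 157 = 0 \cdot 157 = 0$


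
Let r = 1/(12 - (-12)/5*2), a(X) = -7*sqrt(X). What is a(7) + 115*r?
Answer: 575/84 - 7*sqrt(7) ≈ -11.675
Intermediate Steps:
r = 5/84 (r = 1/(12 - (-12)/5*2) = 1/(12 - 4*(-3/5)*2) = 1/(12 + (12/5)*2) = 1/(12 + 24/5) = 1/(84/5) = 5/84 ≈ 0.059524)
a(7) + 115*r = -7*sqrt(7) + 115*(5/84) = -7*sqrt(7) + 575/84 = 575/84 - 7*sqrt(7)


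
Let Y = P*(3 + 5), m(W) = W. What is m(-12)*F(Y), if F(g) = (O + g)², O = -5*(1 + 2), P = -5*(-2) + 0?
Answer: -50700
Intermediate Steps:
P = 10 (P = 10 + 0 = 10)
O = -15 (O = -5*3 = -15)
Y = 80 (Y = 10*(3 + 5) = 10*8 = 80)
F(g) = (-15 + g)²
m(-12)*F(Y) = -12*(-15 + 80)² = -12*65² = -12*4225 = -50700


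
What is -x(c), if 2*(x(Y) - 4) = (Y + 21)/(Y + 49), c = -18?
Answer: -251/62 ≈ -4.0484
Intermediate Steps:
x(Y) = 4 + (21 + Y)/(2*(49 + Y)) (x(Y) = 4 + ((Y + 21)/(Y + 49))/2 = 4 + ((21 + Y)/(49 + Y))/2 = 4 + (21 + Y)/(2*(49 + Y)))
-x(c) = -(413 + 9*(-18))/(2*(49 - 18)) = -(413 - 162)/(2*31) = -251/(2*31) = -1*251/62 = -251/62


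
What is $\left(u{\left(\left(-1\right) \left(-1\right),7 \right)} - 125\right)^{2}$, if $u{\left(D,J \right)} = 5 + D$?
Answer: $14161$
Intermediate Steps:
$\left(u{\left(\left(-1\right) \left(-1\right),7 \right)} - 125\right)^{2} = \left(\left(5 - -1\right) - 125\right)^{2} = \left(\left(5 + 1\right) - 125\right)^{2} = \left(6 - 125\right)^{2} = \left(-119\right)^{2} = 14161$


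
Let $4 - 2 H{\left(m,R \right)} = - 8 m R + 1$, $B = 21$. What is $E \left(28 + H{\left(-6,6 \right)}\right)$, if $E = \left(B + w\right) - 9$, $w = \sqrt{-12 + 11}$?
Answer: $-1374 - \frac{229 i}{2} \approx -1374.0 - 114.5 i$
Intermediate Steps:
$w = i$ ($w = \sqrt{-1} = i \approx 1.0 i$)
$E = 12 + i$ ($E = \left(21 + i\right) - 9 = 12 + i \approx 12.0 + 1.0 i$)
$H{\left(m,R \right)} = \frac{3}{2} + 4 R m$ ($H{\left(m,R \right)} = 2 - \frac{- 8 m R + 1}{2} = 2 - \frac{- 8 R m + 1}{2} = 2 - \frac{1 - 8 R m}{2} = 2 + \left(- \frac{1}{2} + 4 R m\right) = \frac{3}{2} + 4 R m$)
$E \left(28 + H{\left(-6,6 \right)}\right) = \left(12 + i\right) \left(28 + \left(\frac{3}{2} + 4 \cdot 6 \left(-6\right)\right)\right) = \left(12 + i\right) \left(28 + \left(\frac{3}{2} - 144\right)\right) = \left(12 + i\right) \left(28 - \frac{285}{2}\right) = \left(12 + i\right) \left(- \frac{229}{2}\right) = -1374 - \frac{229 i}{2}$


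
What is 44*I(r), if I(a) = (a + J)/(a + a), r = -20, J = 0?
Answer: 22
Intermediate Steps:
I(a) = ½ (I(a) = (a + 0)/(a + a) = a/((2*a)) = a*(1/(2*a)) = ½)
44*I(r) = 44*(½) = 22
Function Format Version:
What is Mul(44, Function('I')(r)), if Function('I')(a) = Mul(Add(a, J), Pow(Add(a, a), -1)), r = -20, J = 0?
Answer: 22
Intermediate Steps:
Function('I')(a) = Rational(1, 2) (Function('I')(a) = Mul(Add(a, 0), Pow(Add(a, a), -1)) = Mul(a, Pow(Mul(2, a), -1)) = Mul(a, Mul(Rational(1, 2), Pow(a, -1))) = Rational(1, 2))
Mul(44, Function('I')(r)) = Mul(44, Rational(1, 2)) = 22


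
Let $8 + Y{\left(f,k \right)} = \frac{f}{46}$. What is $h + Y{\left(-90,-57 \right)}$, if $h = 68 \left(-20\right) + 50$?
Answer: $- \frac{30359}{23} \approx -1320.0$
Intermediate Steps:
$Y{\left(f,k \right)} = -8 + \frac{f}{46}$
$h = -1310$ ($h = -1360 + 50 = -1310$)
$h + Y{\left(-90,-57 \right)} = -1310 + \left(-8 + \frac{1}{46} \left(-90\right)\right) = -1310 - \frac{229}{23} = - \frac{30359}{23}$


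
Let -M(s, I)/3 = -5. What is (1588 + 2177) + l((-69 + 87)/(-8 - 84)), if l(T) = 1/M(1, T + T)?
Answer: 56476/15 ≈ 3765.1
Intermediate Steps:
M(s, I) = 15 (M(s, I) = -3*(-5) = 15)
l(T) = 1/15
(1588 + 2177) + l((-69 + 87)/(-8 - 84)) = (1588 + 2177) + 1/15 = 3765 + 1/15 = 56476/15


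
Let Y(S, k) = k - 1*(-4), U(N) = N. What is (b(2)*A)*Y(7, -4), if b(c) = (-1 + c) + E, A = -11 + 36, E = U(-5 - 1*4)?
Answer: 0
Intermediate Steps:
E = -9 (E = -5 - 1*4 = -5 - 4 = -9)
Y(S, k) = 4 + k (Y(S, k) = k + 4 = 4 + k)
A = 25
b(c) = -10 + c (b(c) = (-1 + c) - 9 = -10 + c)
(b(2)*A)*Y(7, -4) = ((-10 + 2)*25)*(4 - 4) = -8*25*0 = -200*0 = 0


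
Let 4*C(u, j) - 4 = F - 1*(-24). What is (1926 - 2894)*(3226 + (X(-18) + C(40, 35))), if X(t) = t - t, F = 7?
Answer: -3131238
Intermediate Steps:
C(u, j) = 35/4 (C(u, j) = 1 + (7 - 1*(-24))/4 = 1 + (7 + 24)/4 = 1 + (¼)*31 = 1 + 31/4 = 35/4)
X(t) = 0
(1926 - 2894)*(3226 + (X(-18) + C(40, 35))) = (1926 - 2894)*(3226 + (0 + 35/4)) = -968*(3226 + 35/4) = -968*12939/4 = -3131238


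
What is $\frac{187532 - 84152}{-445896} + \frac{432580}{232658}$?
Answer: $\frac{7034729485}{4322552982} \approx 1.6274$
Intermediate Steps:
$\frac{187532 - 84152}{-445896} + \frac{432580}{232658} = \left(187532 - 84152\right) \left(- \frac{1}{445896}\right) + 432580 \cdot \frac{1}{232658} = 103380 \left(- \frac{1}{445896}\right) + \frac{216290}{116329} = - \frac{8615}{37158} + \frac{216290}{116329} = \frac{7034729485}{4322552982}$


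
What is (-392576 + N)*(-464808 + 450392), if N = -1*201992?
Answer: 8571292288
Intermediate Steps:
N = -201992
(-392576 + N)*(-464808 + 450392) = (-392576 - 201992)*(-464808 + 450392) = -594568*(-14416) = 8571292288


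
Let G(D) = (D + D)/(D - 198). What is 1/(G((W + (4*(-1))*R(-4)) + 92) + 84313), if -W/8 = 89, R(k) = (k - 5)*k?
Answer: 481/40555317 ≈ 1.1860e-5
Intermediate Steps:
R(k) = k*(-5 + k) (R(k) = (-5 + k)*k = k*(-5 + k))
W = -712 (W = -8*89 = -712)
G(D) = 2*D/(-198 + D) (G(D) = (2*D)/(-198 + D) = 2*D/(-198 + D))
1/(G((W + (4*(-1))*R(-4)) + 92) + 84313) = 1/(2*((-712 + (4*(-1))*(-4*(-5 - 4))) + 92)/(-198 + ((-712 + (4*(-1))*(-4*(-5 - 4))) + 92)) + 84313) = 1/(2*((-712 - (-16)*(-9)) + 92)/(-198 + ((-712 - (-16)*(-9)) + 92)) + 84313) = 1/(2*((-712 - 4*36) + 92)/(-198 + ((-712 - 4*36) + 92)) + 84313) = 1/(2*((-712 - 144) + 92)/(-198 + ((-712 - 144) + 92)) + 84313) = 1/(2*(-856 + 92)/(-198 + (-856 + 92)) + 84313) = 1/(2*(-764)/(-198 - 764) + 84313) = 1/(2*(-764)/(-962) + 84313) = 1/(2*(-764)*(-1/962) + 84313) = 1/(764/481 + 84313) = 1/(40555317/481) = 481/40555317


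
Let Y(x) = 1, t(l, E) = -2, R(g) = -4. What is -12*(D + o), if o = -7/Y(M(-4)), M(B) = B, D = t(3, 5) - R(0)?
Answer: 60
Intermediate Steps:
D = 2 (D = -2 - 1*(-4) = -2 + 4 = 2)
o = -7 (o = -7/1 = -7*1 = -7)
-12*(D + o) = -12*(2 - 7) = -12*(-5) = 60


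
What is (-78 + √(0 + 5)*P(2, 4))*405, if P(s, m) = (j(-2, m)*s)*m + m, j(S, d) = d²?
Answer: -31590 + 53460*√5 ≈ 87950.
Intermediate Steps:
P(s, m) = m + s*m³ (P(s, m) = (m²*s)*m + m = (s*m²)*m + m = s*m³ + m = m + s*m³)
(-78 + √(0 + 5)*P(2, 4))*405 = (-78 + √(0 + 5)*(4 + 2*4³))*405 = (-78 + √5*(4 + 2*64))*405 = (-78 + √5*(4 + 128))*405 = (-78 + √5*132)*405 = (-78 + 132*√5)*405 = -31590 + 53460*√5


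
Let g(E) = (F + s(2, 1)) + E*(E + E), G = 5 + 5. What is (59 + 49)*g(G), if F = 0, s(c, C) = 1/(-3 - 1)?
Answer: 21573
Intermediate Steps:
s(c, C) = -1/4 (s(c, C) = 1/(-4) = -1/4)
G = 10
g(E) = -1/4 + 2*E**2 (g(E) = (0 - 1/4) + E*(E + E) = -1/4 + E*(2*E) = -1/4 + 2*E**2)
(59 + 49)*g(G) = (59 + 49)*(-1/4 + 2*10**2) = 108*(-1/4 + 2*100) = 108*(-1/4 + 200) = 108*(799/4) = 21573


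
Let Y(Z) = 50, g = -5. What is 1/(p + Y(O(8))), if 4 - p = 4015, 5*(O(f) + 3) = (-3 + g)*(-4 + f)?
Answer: -1/3961 ≈ -0.00025246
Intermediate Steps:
O(f) = 17/5 - 8*f/5 (O(f) = -3 + ((-3 - 5)*(-4 + f))/5 = -3 + (-8*(-4 + f))/5 = -3 + (32 - 8*f)/5 = -3 + (32/5 - 8*f/5) = 17/5 - 8*f/5)
p = -4011 (p = 4 - 1*4015 = 4 - 4015 = -4011)
1/(p + Y(O(8))) = 1/(-4011 + 50) = 1/(-3961) = -1/3961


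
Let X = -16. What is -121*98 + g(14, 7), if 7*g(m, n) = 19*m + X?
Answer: -82756/7 ≈ -11822.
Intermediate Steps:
g(m, n) = -16/7 + 19*m/7 (g(m, n) = (19*m - 16)/7 = (-16 + 19*m)/7 = -16/7 + 19*m/7)
-121*98 + g(14, 7) = -121*98 + (-16/7 + (19/7)*14) = -11858 + (-16/7 + 38) = -11858 + 250/7 = -82756/7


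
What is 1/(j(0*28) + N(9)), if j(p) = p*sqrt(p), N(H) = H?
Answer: 1/9 ≈ 0.11111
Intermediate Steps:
j(p) = p**(3/2)
1/(j(0*28) + N(9)) = 1/((0*28)**(3/2) + 9) = 1/(0**(3/2) + 9) = 1/(0 + 9) = 1/9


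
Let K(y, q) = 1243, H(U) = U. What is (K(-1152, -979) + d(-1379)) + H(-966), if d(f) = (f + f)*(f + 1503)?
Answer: -341715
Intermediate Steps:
d(f) = 2*f*(1503 + f) (d(f) = (2*f)*(1503 + f) = 2*f*(1503 + f))
(K(-1152, -979) + d(-1379)) + H(-966) = (1243 + 2*(-1379)*(1503 - 1379)) - 966 = (1243 + 2*(-1379)*124) - 966 = (1243 - 341992) - 966 = -340749 - 966 = -341715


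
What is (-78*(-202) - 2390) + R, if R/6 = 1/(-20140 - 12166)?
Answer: 215900995/16153 ≈ 13366.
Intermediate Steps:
R = -3/16153 (R = 6/(-20140 - 12166) = 6/(-32306) = 6*(-1/32306) = -3/16153 ≈ -0.00018572)
(-78*(-202) - 2390) + R = (-78*(-202) - 2390) - 3/16153 = (15756 - 2390) - 3/16153 = 13366 - 3/16153 = 215900995/16153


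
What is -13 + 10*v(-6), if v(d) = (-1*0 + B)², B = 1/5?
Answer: -63/5 ≈ -12.600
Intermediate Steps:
B = ⅕ (B = 1*(⅕) = ⅕ ≈ 0.20000)
v(d) = 1/25 (v(d) = (-1*0 + ⅕)² = (0 + ⅕)² = (⅕)² = 1/25)
-13 + 10*v(-6) = -13 + 10*(1/25) = -13 + ⅖ = -63/5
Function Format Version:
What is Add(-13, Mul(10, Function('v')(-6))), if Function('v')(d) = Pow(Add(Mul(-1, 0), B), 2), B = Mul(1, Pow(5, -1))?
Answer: Rational(-63, 5) ≈ -12.600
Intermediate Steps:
B = Rational(1, 5) (B = Mul(1, Rational(1, 5)) = Rational(1, 5) ≈ 0.20000)
Function('v')(d) = Rational(1, 25) (Function('v')(d) = Pow(Add(Mul(-1, 0), Rational(1, 5)), 2) = Pow(Add(0, Rational(1, 5)), 2) = Pow(Rational(1, 5), 2) = Rational(1, 25))
Add(-13, Mul(10, Function('v')(-6))) = Add(-13, Mul(10, Rational(1, 25))) = Add(-13, Rational(2, 5)) = Rational(-63, 5)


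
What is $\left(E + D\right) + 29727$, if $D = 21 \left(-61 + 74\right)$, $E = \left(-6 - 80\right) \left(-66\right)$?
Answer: $35676$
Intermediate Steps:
$E = 5676$ ($E = \left(-86\right) \left(-66\right) = 5676$)
$D = 273$ ($D = 21 \cdot 13 = 273$)
$\left(E + D\right) + 29727 = \left(5676 + 273\right) + 29727 = 5949 + 29727 = 35676$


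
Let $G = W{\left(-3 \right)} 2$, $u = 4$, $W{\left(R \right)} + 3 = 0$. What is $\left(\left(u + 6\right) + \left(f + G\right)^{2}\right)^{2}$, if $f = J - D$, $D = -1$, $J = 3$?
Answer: $196$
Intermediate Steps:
$W{\left(R \right)} = -3$ ($W{\left(R \right)} = -3 + 0 = -3$)
$G = -6$ ($G = \left(-3\right) 2 = -6$)
$f = 4$ ($f = 3 - -1 = 3 + 1 = 4$)
$\left(\left(u + 6\right) + \left(f + G\right)^{2}\right)^{2} = \left(\left(4 + 6\right) + \left(4 - 6\right)^{2}\right)^{2} = \left(10 + \left(-2\right)^{2}\right)^{2} = \left(10 + 4\right)^{2} = 14^{2} = 196$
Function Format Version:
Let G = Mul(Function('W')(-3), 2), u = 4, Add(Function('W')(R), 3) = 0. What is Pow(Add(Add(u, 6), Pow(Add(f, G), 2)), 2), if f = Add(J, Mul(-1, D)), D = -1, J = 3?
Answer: 196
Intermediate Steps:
Function('W')(R) = -3 (Function('W')(R) = Add(-3, 0) = -3)
G = -6 (G = Mul(-3, 2) = -6)
f = 4 (f = Add(3, Mul(-1, -1)) = Add(3, 1) = 4)
Pow(Add(Add(u, 6), Pow(Add(f, G), 2)), 2) = Pow(Add(Add(4, 6), Pow(Add(4, -6), 2)), 2) = Pow(Add(10, Pow(-2, 2)), 2) = Pow(Add(10, 4), 2) = Pow(14, 2) = 196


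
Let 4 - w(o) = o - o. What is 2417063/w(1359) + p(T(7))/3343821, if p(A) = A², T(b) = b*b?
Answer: 8082226027327/13375284 ≈ 6.0427e+5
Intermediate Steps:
w(o) = 4 (w(o) = 4 - (o - o) = 4 - 1*0 = 4 + 0 = 4)
T(b) = b²
2417063/w(1359) + p(T(7))/3343821 = 2417063/4 + (7²)²/3343821 = 2417063*(¼) + 49²*(1/3343821) = 2417063/4 + 2401*(1/3343821) = 2417063/4 + 2401/3343821 = 8082226027327/13375284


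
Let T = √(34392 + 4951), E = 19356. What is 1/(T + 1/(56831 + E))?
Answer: -76187/228364829217366 + 5804458969*√39343/228364829217366 ≈ 0.0050416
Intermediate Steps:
T = √39343 ≈ 198.35
1/(T + 1/(56831 + E)) = 1/(√39343 + 1/(56831 + 19356)) = 1/(√39343 + 1/76187) = 1/(1/76187 + √39343)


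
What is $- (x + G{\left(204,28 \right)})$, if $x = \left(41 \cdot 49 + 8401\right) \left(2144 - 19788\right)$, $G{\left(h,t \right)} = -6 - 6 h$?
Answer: $183675270$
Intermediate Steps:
$x = -183674040$ ($x = \left(2009 + 8401\right) \left(-17644\right) = 10410 \left(-17644\right) = -183674040$)
$- (x + G{\left(204,28 \right)}) = - (-183674040 - 1230) = \left(-1\right) \left(-183675270\right) = 183675270$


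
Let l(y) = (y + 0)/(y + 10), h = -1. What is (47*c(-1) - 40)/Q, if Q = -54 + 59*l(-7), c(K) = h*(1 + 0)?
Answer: 261/575 ≈ 0.45391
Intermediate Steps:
l(y) = y/(10 + y)
c(K) = -1 (c(K) = -(1 + 0) = -1*1 = -1)
Q = -575/3 (Q = -54 + 59*(-7/(10 - 7)) = -54 + 59*(-7/3) = -54 - 413/3 = -575/3 ≈ -191.67)
(47*c(-1) - 40)/Q = (47*(-1) - 40)/(-575/3) = (-47 - 40)*(-3/575) = -87*(-3/575) = 261/575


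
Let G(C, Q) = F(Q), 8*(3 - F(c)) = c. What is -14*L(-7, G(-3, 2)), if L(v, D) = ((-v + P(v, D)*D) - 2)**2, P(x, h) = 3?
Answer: -19663/8 ≈ -2457.9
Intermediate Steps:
F(c) = 3 - c/8
G(C, Q) = 3 - Q/8
L(v, D) = (-2 - v + 3*D)**2 (L(v, D) = ((-v + 3*D) - 2)**2 = (-2 - v + 3*D)**2)
-14*L(-7, G(-3, 2)) = -14*(2 - 7 - 3*(3 - 1/8*2))**2 = -14*(2 - 7 - 3*(3 - 1/4))**2 = -14*(2 - 7 - 3*11/4)**2 = -14*(2 - 7 - 33/4)**2 = -14*(-53/4)**2 = -14*2809/16 = -19663/8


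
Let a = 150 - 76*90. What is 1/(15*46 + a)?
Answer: -1/6000 ≈ -0.00016667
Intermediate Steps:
a = -6690 (a = 150 - 6840 = -6690)
1/(15*46 + a) = 1/(15*46 - 6690) = 1/(690 - 6690) = 1/(-6000) = -1/6000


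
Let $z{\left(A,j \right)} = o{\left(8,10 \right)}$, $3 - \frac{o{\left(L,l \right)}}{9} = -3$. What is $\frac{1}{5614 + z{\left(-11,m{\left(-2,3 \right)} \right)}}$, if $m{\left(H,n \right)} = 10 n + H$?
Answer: $\frac{1}{5668} \approx 0.00017643$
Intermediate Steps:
$m{\left(H,n \right)} = H + 10 n$
$o{\left(L,l \right)} = 54$ ($o{\left(L,l \right)} = 27 - -27 = 27 + 27 = 54$)
$z{\left(A,j \right)} = 54$
$\frac{1}{5614 + z{\left(-11,m{\left(-2,3 \right)} \right)}} = \frac{1}{5614 + 54} = \frac{1}{5668}$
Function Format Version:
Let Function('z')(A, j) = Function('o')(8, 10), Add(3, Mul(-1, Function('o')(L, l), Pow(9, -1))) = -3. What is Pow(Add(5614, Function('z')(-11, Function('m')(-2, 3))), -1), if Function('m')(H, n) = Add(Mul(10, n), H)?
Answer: Rational(1, 5668) ≈ 0.00017643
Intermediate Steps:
Function('m')(H, n) = Add(H, Mul(10, n))
Function('o')(L, l) = 54 (Function('o')(L, l) = Add(27, Mul(-9, -3)) = Add(27, 27) = 54)
Function('z')(A, j) = 54
Pow(Add(5614, Function('z')(-11, Function('m')(-2, 3))), -1) = Pow(Add(5614, 54), -1) = Pow(5668, -1) = Rational(1, 5668)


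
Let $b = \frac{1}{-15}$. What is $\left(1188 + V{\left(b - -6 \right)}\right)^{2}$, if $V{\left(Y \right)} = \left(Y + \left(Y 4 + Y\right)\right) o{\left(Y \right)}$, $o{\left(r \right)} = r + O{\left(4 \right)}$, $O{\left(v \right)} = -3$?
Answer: $\frac{9395812624}{5625} \approx 1.6704 \cdot 10^{6}$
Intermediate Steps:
$b = - \frac{1}{15} \approx -0.066667$
$o{\left(r \right)} = -3 + r$ ($o{\left(r \right)} = r - 3 = -3 + r$)
$V{\left(Y \right)} = 6 Y \left(-3 + Y\right)$ ($V{\left(Y \right)} = \left(Y + \left(Y 4 + Y\right)\right) \left(-3 + Y\right) = \left(Y + \left(4 Y + Y\right)\right) \left(-3 + Y\right) = \left(Y + 5 Y\right) \left(-3 + Y\right) = 6 Y \left(-3 + Y\right)$)
$\left(1188 + V{\left(b - -6 \right)}\right)^{2} = \left(1188 + 6 \left(- \frac{1}{15} - -6\right) \left(-3 - - \frac{89}{15}\right)\right)^{2} = \left(1188 + 6 \left(- \frac{1}{15} + 6\right) \left(-3 + \left(- \frac{1}{15} + 6\right)\right)\right)^{2} = \left(1188 + 6 \cdot \frac{89}{15} \left(-3 + \frac{89}{15}\right)\right)^{2} = \left(1188 + 6 \cdot \frac{89}{15} \cdot \frac{44}{15}\right)^{2} = \left(1188 + \frac{7832}{75}\right)^{2} = \left(\frac{96932}{75}\right)^{2} = \frac{9395812624}{5625}$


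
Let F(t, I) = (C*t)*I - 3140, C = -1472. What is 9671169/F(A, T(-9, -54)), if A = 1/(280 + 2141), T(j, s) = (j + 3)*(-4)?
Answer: -7804633383/2545756 ≈ -3065.7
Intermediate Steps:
T(j, s) = -12 - 4*j (T(j, s) = (3 + j)*(-4) = -12 - 4*j)
A = 1/2421 ≈ 0.00041305
F(t, I) = -3140 - 1472*I*t (F(t, I) = (-1472*t)*I - 3140 = -1472*I*t - 3140 = -3140 - 1472*I*t)
9671169/F(A, T(-9, -54)) = 9671169/(-3140 - 1472*(-12 - 4*(-9))*1/2421) = 9671169/(-3140 - 1472*(-12 + 36)*1/2421) = 9671169/(-3140 - 1472*24*1/2421) = 9671169/(-3140 - 11776/807) = 9671169/(-2545756/807) = 9671169*(-807/2545756) = -7804633383/2545756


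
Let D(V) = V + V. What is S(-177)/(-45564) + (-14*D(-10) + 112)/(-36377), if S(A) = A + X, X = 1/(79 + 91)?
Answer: -1941837407/281771876760 ≈ -0.0068915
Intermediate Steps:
X = 1/170 ≈ 0.0058824
S(A) = 1/170 + A (S(A) = A + 1/170 = 1/170 + A)
D(V) = 2*V
S(-177)/(-45564) + (-14*D(-10) + 112)/(-36377) = (1/170 - 177)/(-45564) + (-28*(-10) + 112)/(-36377) = -30089/170*(-1/45564) + (-14*(-20) + 112)*(-1/36377) = 30089/7745880 + (280 + 112)*(-1/36377) = 30089/7745880 + 392*(-1/36377) = 30089/7745880 - 392/36377 = -1941837407/281771876760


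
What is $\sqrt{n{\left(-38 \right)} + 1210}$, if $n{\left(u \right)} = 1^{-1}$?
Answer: $\sqrt{1211} \approx 34.799$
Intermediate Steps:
$n{\left(u \right)} = 1$
$\sqrt{n{\left(-38 \right)} + 1210} = \sqrt{1 + 1210} = \sqrt{1211}$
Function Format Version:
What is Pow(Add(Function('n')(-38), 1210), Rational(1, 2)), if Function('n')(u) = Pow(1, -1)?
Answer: Pow(1211, Rational(1, 2)) ≈ 34.799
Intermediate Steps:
Function('n')(u) = 1
Pow(Add(Function('n')(-38), 1210), Rational(1, 2)) = Pow(Add(1, 1210), Rational(1, 2)) = Pow(1211, Rational(1, 2))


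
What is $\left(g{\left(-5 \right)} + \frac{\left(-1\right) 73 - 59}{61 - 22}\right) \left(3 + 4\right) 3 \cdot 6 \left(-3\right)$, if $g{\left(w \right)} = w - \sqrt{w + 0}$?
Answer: $\frac{41202}{13} + 378 i \sqrt{5} \approx 3169.4 + 845.23 i$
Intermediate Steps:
$g{\left(w \right)} = w - \sqrt{w}$
$\left(g{\left(-5 \right)} + \frac{\left(-1\right) 73 - 59}{61 - 22}\right) \left(3 + 4\right) 3 \cdot 6 \left(-3\right) = \left(\left(-5 - \sqrt{-5}\right) + \frac{\left(-1\right) 73 - 59}{61 - 22}\right) \left(3 + 4\right) 3 \cdot 6 \left(-3\right) = \left(\left(-5 - i \sqrt{5}\right) + \frac{-73 - 59}{39}\right) 7 \cdot 3 \cdot 6 \left(-3\right) = \left(\left(-5 - i \sqrt{5}\right) - \frac{44}{13}\right) 21 \cdot 6 \left(-3\right) = \left(\left(-5 - i \sqrt{5}\right) - \frac{44}{13}\right) 126 \left(-3\right) = \left(- \frac{109}{13} - i \sqrt{5}\right) \left(-378\right) = \frac{41202}{13} + 378 i \sqrt{5}$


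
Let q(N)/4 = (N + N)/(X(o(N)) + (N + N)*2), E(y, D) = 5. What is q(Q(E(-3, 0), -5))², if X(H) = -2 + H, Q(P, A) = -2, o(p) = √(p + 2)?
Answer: 64/25 ≈ 2.5600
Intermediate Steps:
o(p) = √(2 + p)
q(N) = 8*N/(-2 + √(2 + N) + 4*N) (q(N) = 4*((N + N)/((-2 + √(2 + N)) + (N + N)*2)) = 4*((2*N)/((-2 + √(2 + N)) + (2*N)*2)) = 4*((2*N)/((-2 + √(2 + N)) + 4*N)) = 4*((2*N)/(-2 + √(2 + N) + 4*N)) = 4*(2*N/(-2 + √(2 + N) + 4*N)) = 8*N/(-2 + √(2 + N) + 4*N))
q(Q(E(-3, 0), -5))² = (8*(-2)/(-2 + √(2 - 2) + 4*(-2)))² = (8*(-2)/(-2 + √0 - 8))² = (8*(-2)/(-2 + 0 - 8))² = (8*(-2)/(-10))² = (8*(-2)*(-⅒))² = (8/5)² = 64/25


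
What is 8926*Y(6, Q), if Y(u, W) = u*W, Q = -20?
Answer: -1071120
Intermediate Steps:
Y(u, W) = W*u
8926*Y(6, Q) = 8926*(-20*6) = 8926*(-120) = -1071120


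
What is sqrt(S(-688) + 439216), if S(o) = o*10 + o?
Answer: 4*sqrt(26978) ≈ 657.00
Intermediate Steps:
S(o) = 11*o (S(o) = 10*o + o = 11*o)
sqrt(S(-688) + 439216) = sqrt(11*(-688) + 439216) = sqrt(-7568 + 439216) = sqrt(431648) = 4*sqrt(26978)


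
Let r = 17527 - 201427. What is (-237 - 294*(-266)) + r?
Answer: -105933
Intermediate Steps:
r = -183900
(-237 - 294*(-266)) + r = (-237 - 294*(-266)) - 183900 = (-237 + 78204) - 183900 = 77967 - 183900 = -105933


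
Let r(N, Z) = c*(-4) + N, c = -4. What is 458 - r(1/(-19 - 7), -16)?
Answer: 11493/26 ≈ 442.04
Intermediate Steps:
r(N, Z) = 16 + N (r(N, Z) = -4*(-4) + N = 16 + N)
458 - r(1/(-19 - 7), -16) = 458 - (16 + 1/(-19 - 7)) = 458 - (16 + 1/(-26)) = 458 - (16 - 1/26) = 458 - 1*415/26 = 458 - 415/26 = 11493/26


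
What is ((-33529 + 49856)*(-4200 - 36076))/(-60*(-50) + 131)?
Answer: -657586252/3131 ≈ -2.1002e+5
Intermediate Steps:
((-33529 + 49856)*(-4200 - 36076))/(-60*(-50) + 131) = (16327*(-40276))/(3000 + 131) = -657586252/3131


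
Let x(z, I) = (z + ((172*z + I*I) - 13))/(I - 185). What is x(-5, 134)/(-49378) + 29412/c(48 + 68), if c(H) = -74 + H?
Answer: 881765593/1259139 ≈ 700.29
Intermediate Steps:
x(z, I) = (-13 + I**2 + 173*z)/(-185 + I) (x(z, I) = (z + ((172*z + I**2) - 13))/(-185 + I) = (z + ((I**2 + 172*z) - 13))/(-185 + I) = (z + (-13 + I**2 + 172*z))/(-185 + I) = (-13 + I**2 + 173*z)/(-185 + I))
x(-5, 134)/(-49378) + 29412/c(48 + 68) = ((-13 + 134**2 + 173*(-5))/(-185 + 134))/(-49378) + 29412/(-74 + (48 + 68)) = ((-13 + 17956 - 865)/(-51))*(-1/49378) + 29412/(-74 + 116) = -1/51*17078*(-1/49378) + 29412/42 = -17078/51*(-1/49378) + 29412*(1/42) = 8539/1259139 + 4902/7 = 881765593/1259139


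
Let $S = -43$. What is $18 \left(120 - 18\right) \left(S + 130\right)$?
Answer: $159732$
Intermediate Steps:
$18 \left(120 - 18\right) \left(S + 130\right) = 18 \left(120 - 18\right) \left(-43 + 130\right) = 18 \cdot 102 \cdot 87 = 18 \cdot 8874 = 159732$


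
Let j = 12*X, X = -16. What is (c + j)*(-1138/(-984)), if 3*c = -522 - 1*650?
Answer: -248653/369 ≈ -673.86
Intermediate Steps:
c = -1172/3 (c = (-522 - 1*650)/3 = (-522 - 650)/3 = (⅓)*(-1172) = -1172/3 ≈ -390.67)
j = -192 (j = 12*(-16) = -192)
(c + j)*(-1138/(-984)) = (-1172/3 - 192)*(-1138/(-984)) = -(-1989224)*(-1)/(3*984) = -1748/3*569/492 = -248653/369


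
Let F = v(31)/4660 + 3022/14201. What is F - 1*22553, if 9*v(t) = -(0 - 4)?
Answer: -3358053279334/148897485 ≈ -22553.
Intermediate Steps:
v(t) = 4/9 (v(t) = (-(0 - 4))/9 = (-1*(-4))/9 = (⅑)*4 = 4/9)
F = 31699871/148897485 (F = (4/9)/4660 + 3022/14201 = (4/9)*(1/4660) + 3022*(1/14201) = 1/10485 + 3022/14201 = 31699871/148897485 ≈ 0.21290)
F - 1*22553 = 31699871/148897485 - 1*22553 = 31699871/148897485 - 22553 = -3358053279334/148897485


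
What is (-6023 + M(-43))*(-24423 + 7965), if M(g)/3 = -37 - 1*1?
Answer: 101002746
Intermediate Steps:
M(g) = -114 (M(g) = 3*(-37 - 1*1) = 3*(-37 - 1) = 3*(-38) = -114)
(-6023 + M(-43))*(-24423 + 7965) = (-6023 - 114)*(-24423 + 7965) = -6137*(-16458) = 101002746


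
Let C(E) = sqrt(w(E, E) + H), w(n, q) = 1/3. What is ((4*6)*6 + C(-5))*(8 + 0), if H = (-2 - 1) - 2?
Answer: 1152 + 8*I*sqrt(42)/3 ≈ 1152.0 + 17.282*I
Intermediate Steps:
w(n, q) = 1/3
H = -5 (H = -3 - 2 = -5)
C(E) = I*sqrt(42)/3 (C(E) = sqrt(1/3 - 5) = sqrt(-14/3) = I*sqrt(42)/3)
((4*6)*6 + C(-5))*(8 + 0) = ((4*6)*6 + I*sqrt(42)/3)*(8 + 0) = (24*6 + I*sqrt(42)/3)*8 = (144 + I*sqrt(42)/3)*8 = 1152 + 8*I*sqrt(42)/3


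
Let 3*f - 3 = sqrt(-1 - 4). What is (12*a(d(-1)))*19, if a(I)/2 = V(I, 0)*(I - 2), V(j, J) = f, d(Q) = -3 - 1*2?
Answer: -3192 - 1064*I*sqrt(5) ≈ -3192.0 - 2379.2*I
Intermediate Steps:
d(Q) = -5 (d(Q) = -3 - 2 = -5)
f = 1 + I*sqrt(5)/3 (f = 1 + sqrt(-1 - 4)/3 = 1 + sqrt(-5)/3 = 1 + (I*sqrt(5))/3 = 1 + I*sqrt(5)/3 ≈ 1.0 + 0.74536*I)
V(j, J) = 1 + I*sqrt(5)/3
a(I) = 2*(1 + I*sqrt(5)/3)*(-2 + I) (a(I) = 2*((1 + I*sqrt(5)/3)*(I - 2)) = 2*((1 + I*sqrt(5)/3)*(-2 + I)) = 2*(1 + I*sqrt(5)/3)*(-2 + I))
(12*a(d(-1)))*19 = (12*(2*(-2 - 5)*(3 + I*sqrt(5))/3))*19 = (12*((2/3)*(-7)*(3 + I*sqrt(5))))*19 = (12*(-14 - 14*I*sqrt(5)/3))*19 = (-168 - 56*I*sqrt(5))*19 = -3192 - 1064*I*sqrt(5)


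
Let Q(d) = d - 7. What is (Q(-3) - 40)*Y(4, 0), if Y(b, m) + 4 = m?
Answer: 200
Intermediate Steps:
Y(b, m) = -4 + m
Q(d) = -7 + d
(Q(-3) - 40)*Y(4, 0) = ((-7 - 3) - 40)*(-4 + 0) = (-10 - 40)*(-4) = -50*(-4) = 200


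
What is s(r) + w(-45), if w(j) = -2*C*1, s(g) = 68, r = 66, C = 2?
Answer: 64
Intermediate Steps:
w(j) = -4 (w(j) = -2*2*1 = -4*1 = -4)
s(r) + w(-45) = 68 - 4 = 64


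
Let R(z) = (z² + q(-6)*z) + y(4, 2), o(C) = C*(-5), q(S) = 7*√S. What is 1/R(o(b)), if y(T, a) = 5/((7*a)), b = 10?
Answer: 98014/273882005 + 2744*I*√6/54776401 ≈ 0.00035787 + 0.00012271*I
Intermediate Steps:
o(C) = -5*C
y(T, a) = 5/(7*a) (y(T, a) = 5*(1/(7*a)) = 5/(7*a))
R(z) = 5/14 + z² + 7*I*z*√6 (R(z) = (z² + (7*√(-6))*z) + (5/7)/2 = (z² + (7*(I*√6))*z) + (5/7)*(½) = (z² + (7*I*√6)*z) + 5/14 = (z² + 7*I*z*√6) + 5/14 = 5/14 + z² + 7*I*z*√6)
1/R(o(b)) = 1/(5/14 + (-5*10)² + 7*I*(-5*10)*√6) = 1/(5/14 + (-50)² + 7*I*(-50)*√6) = 1/(5/14 + 2500 - 350*I*√6) = 1/(35005/14 - 350*I*√6)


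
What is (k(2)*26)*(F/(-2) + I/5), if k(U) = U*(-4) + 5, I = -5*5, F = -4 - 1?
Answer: 195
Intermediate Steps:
F = -5
I = -25
k(U) = 5 - 4*U (k(U) = -4*U + 5 = 5 - 4*U)
(k(2)*26)*(F/(-2) + I/5) = ((5 - 4*2)*26)*(-5/(-2) - 25/5) = ((5 - 8)*26)*(-5*(-1/2) - 25*1/5) = (-3*26)*(5/2 - 5) = -78*(-5/2) = 195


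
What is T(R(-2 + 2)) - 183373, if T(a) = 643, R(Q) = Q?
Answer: -182730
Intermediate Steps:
T(R(-2 + 2)) - 183373 = 643 - 183373 = -182730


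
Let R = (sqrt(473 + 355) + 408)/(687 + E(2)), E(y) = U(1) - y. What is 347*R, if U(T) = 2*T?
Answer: 47192/229 + 694*sqrt(23)/229 ≈ 220.61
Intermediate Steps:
E(y) = 2 - y (E(y) = 2*1 - y = 2 - y)
R = 136/229 + 2*sqrt(23)/229 (R = (sqrt(473 + 355) + 408)/(687 + (2 - 1*2)) = (sqrt(828) + 408)/(687 + (2 - 2)) = (6*sqrt(23) + 408)/(687 + 0) = (408 + 6*sqrt(23))/687 = (408 + 6*sqrt(23))*(1/687) = 136/229 + 2*sqrt(23)/229 ≈ 0.63577)
347*R = 347*(136/229 + 2*sqrt(23)/229) = 47192/229 + 694*sqrt(23)/229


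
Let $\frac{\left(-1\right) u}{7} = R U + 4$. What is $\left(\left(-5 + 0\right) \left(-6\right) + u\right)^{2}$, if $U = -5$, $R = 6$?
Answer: $44944$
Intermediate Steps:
$u = 182$ ($u = - 7 \left(6 \left(-5\right) + 4\right) = - 7 \left(-30 + 4\right) = \left(-7\right) \left(-26\right) = 182$)
$\left(\left(-5 + 0\right) \left(-6\right) + u\right)^{2} = \left(\left(-5 + 0\right) \left(-6\right) + 182\right)^{2} = \left(\left(-5\right) \left(-6\right) + 182\right)^{2} = \left(30 + 182\right)^{2} = 212^{2} = 44944$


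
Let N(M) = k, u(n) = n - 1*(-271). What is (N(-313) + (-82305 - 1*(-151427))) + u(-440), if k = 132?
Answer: 69085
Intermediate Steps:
u(n) = 271 + n (u(n) = n + 271 = 271 + n)
N(M) = 132
(N(-313) + (-82305 - 1*(-151427))) + u(-440) = (132 + (-82305 - 1*(-151427))) + (271 - 440) = (132 + (-82305 + 151427)) - 169 = (132 + 69122) - 169 = 69254 - 169 = 69085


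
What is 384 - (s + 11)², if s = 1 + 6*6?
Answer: -1920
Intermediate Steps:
s = 37 (s = 1 + 36 = 37)
384 - (s + 11)² = 384 - (37 + 11)² = 384 - 1*48² = 384 - 1*2304 = 384 - 2304 = -1920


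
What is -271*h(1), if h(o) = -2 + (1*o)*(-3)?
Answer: 1355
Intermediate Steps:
h(o) = -2 - 3*o (h(o) = -2 + o*(-3) = -2 - 3*o)
-271*h(1) = -271*(-2 - 3*1) = -271*(-2 - 3) = -271*(-5) = 1355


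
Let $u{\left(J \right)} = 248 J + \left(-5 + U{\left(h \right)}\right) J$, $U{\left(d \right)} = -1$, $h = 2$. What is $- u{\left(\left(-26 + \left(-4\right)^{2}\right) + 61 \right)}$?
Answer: $-12342$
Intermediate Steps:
$u{\left(J \right)} = 242 J$ ($u{\left(J \right)} = 248 J + \left(-5 - 1\right) J = 248 J - 6 J = 242 J$)
$- u{\left(\left(-26 + \left(-4\right)^{2}\right) + 61 \right)} = - 242 \left(\left(-26 + \left(-4\right)^{2}\right) + 61\right) = - 242 \left(\left(-26 + 16\right) + 61\right) = - 242 \left(-10 + 61\right) = - 242 \cdot 51 = \left(-1\right) 12342 = -12342$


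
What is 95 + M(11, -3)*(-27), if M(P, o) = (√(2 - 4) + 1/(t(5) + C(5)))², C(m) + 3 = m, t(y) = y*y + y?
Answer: 152549/1024 - 27*I*√2/16 ≈ 148.97 - 2.3865*I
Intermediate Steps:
t(y) = y + y² (t(y) = y² + y = y + y²)
C(m) = -3 + m
M(P, o) = (1/32 + I*√2)² (M(P, o) = (√(2 - 4) + 1/(5*(1 + 5) + (-3 + 5)))² = (√(-2) + 1/(5*6 + 2))² = (I*√2 + 1/(30 + 2))² = (I*√2 + 1/32)² = (1/32 + I*√2)²)
95 + M(11, -3)*(-27) = 95 + (-2047/1024 + I*√2/16)*(-27) = 95 + (55269/1024 - 27*I*√2/16) = 152549/1024 - 27*I*√2/16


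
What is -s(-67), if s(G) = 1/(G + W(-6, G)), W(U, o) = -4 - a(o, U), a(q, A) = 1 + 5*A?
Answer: 1/42 ≈ 0.023810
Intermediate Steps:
W(U, o) = -5 - 5*U (W(U, o) = -4 - (1 + 5*U) = -4 + (-1 - 5*U) = -5 - 5*U)
s(G) = 1/(25 + G) (s(G) = 1/(G + (-5 - 5*(-6))) = 1/(G + (-5 + 30)) = 1/(G + 25) = 1/(25 + G))
-s(-67) = -1/(25 - 67) = -1/(-42) = -1*(-1/42) = 1/42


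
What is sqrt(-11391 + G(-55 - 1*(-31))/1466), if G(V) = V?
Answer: 3*I*sqrt(680029755)/733 ≈ 106.73*I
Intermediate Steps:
sqrt(-11391 + G(-55 - 1*(-31))/1466) = sqrt(-11391 + (-55 - 1*(-31))/1466) = sqrt(-11391 + (-55 + 31)*(1/1466)) = sqrt(-11391 - 24*1/1466) = sqrt(-11391 - 12/733) = sqrt(-8349615/733) = 3*I*sqrt(680029755)/733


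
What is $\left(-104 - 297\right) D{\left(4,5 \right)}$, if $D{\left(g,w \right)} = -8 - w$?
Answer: $5213$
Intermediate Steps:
$\left(-104 - 297\right) D{\left(4,5 \right)} = \left(-104 - 297\right) \left(-8 - 5\right) = - 401 \left(-8 - 5\right) = \left(-401\right) \left(-13\right) = 5213$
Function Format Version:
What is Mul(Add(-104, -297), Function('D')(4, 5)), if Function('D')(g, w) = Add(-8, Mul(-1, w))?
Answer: 5213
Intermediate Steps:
Mul(Add(-104, -297), Function('D')(4, 5)) = Mul(Add(-104, -297), Add(-8, Mul(-1, 5))) = Mul(-401, Add(-8, -5)) = Mul(-401, -13) = 5213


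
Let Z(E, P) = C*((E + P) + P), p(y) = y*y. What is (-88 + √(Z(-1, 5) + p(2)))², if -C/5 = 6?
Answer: (88 - I*√266)² ≈ 7478.0 - 2870.5*I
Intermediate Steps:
p(y) = y²
C = -30 (C = -5*6 = -30)
Z(E, P) = -60*P - 30*E (Z(E, P) = -30*((E + P) + P) = -30*(E + 2*P) = -60*P - 30*E)
(-88 + √(Z(-1, 5) + p(2)))² = (-88 + √((-60*5 - 30*(-1)) + 2²))² = (-88 + √((-300 + 30) + 4))² = (-88 + √(-270 + 4))² = (-88 + √(-266))² = (-88 + I*√266)²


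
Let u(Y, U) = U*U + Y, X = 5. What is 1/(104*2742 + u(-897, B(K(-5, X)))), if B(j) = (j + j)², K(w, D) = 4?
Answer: 1/288367 ≈ 3.4678e-6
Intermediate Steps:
B(j) = 4*j² (B(j) = (2*j)² = 4*j²)
u(Y, U) = Y + U² (u(Y, U) = U² + Y = Y + U²)
1/(104*2742 + u(-897, B(K(-5, X)))) = 1/(104*2742 + (-897 + (4*4²)²)) = 1/(285168 + (-897 + (4*16)²)) = 1/(285168 + (-897 + 64²)) = 1/(285168 + (-897 + 4096)) = 1/(285168 + 3199) = 1/288367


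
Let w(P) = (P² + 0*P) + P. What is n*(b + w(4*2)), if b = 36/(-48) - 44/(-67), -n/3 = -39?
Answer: 2254707/268 ≈ 8413.1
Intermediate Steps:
n = 117 (n = -3*(-39) = 117)
w(P) = P + P² (w(P) = (P² + 0) + P = P² + P = P + P²)
b = -25/268 (b = 36*(-1/48) - 44*(-1/67) = -¾ + 44/67 = -25/268 ≈ -0.093284)
n*(b + w(4*2)) = 117*(-25/268 + (4*2)*(1 + 4*2)) = 117*(-25/268 + 8*(1 + 8)) = 117*(-25/268 + 8*9) = 117*(-25/268 + 72) = 117*(19271/268) = 2254707/268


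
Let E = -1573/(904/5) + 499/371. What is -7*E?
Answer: 2466819/47912 ≈ 51.486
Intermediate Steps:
E = -2466819/335384 (E = -1573/(904*(⅕)) + 499*(1/371) = -1573/904/5 + 499/371 = -1573*5/904 + 499/371 = -7865/904 + 499/371 = -2466819/335384 ≈ -7.3552)
-7*E = -7*(-2466819/335384) = 2466819/47912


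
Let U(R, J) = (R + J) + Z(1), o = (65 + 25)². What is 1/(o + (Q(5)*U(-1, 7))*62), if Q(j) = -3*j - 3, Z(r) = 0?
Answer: 1/1404 ≈ 0.00071225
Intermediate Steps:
Q(j) = -3 - 3*j
o = 8100 (o = 90² = 8100)
U(R, J) = J + R (U(R, J) = (R + J) + 0 = (J + R) + 0 = J + R)
1/(o + (Q(5)*U(-1, 7))*62) = 1/(8100 + ((-3 - 3*5)*(7 - 1))*62) = 1/(8100 + ((-3 - 15)*6)*62) = 1/(8100 - 18*6*62) = 1/(8100 - 108*62) = 1/(8100 - 6696) = 1/1404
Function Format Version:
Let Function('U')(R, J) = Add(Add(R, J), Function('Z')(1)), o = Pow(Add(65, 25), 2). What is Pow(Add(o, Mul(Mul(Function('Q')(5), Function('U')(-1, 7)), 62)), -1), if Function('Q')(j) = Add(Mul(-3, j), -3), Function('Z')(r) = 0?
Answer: Rational(1, 1404) ≈ 0.00071225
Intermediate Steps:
Function('Q')(j) = Add(-3, Mul(-3, j))
o = 8100 (o = Pow(90, 2) = 8100)
Function('U')(R, J) = Add(J, R) (Function('U')(R, J) = Add(Add(R, J), 0) = Add(Add(J, R), 0) = Add(J, R))
Pow(Add(o, Mul(Mul(Function('Q')(5), Function('U')(-1, 7)), 62)), -1) = Pow(Add(8100, Mul(Mul(Add(-3, Mul(-3, 5)), Add(7, -1)), 62)), -1) = Pow(Add(8100, Mul(Mul(Add(-3, -15), 6), 62)), -1) = Pow(Add(8100, Mul(Mul(-18, 6), 62)), -1) = Pow(Add(8100, Mul(-108, 62)), -1) = Pow(Add(8100, -6696), -1) = Pow(1404, -1) = Rational(1, 1404)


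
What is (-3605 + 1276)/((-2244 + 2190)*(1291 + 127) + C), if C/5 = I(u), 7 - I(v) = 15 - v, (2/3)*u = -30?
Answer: 2329/76837 ≈ 0.030311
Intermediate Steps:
u = -45 (u = (3/2)*(-30) = -45)
I(v) = -8 + v (I(v) = 7 - (15 - v) = 7 + (-15 + v) = -8 + v)
C = -265 (C = 5*(-8 - 45) = 5*(-53) = -265)
(-3605 + 1276)/((-2244 + 2190)*(1291 + 127) + C) = (-3605 + 1276)/((-2244 + 2190)*(1291 + 127) - 265) = -2329/(-54*1418 - 265) = -2329/(-76572 - 265) = -2329/(-76837) = -2329*(-1/76837) = 2329/76837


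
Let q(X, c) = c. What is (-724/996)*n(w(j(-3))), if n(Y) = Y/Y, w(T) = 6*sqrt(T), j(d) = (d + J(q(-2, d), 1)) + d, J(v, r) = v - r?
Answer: -181/249 ≈ -0.72691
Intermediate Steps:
j(d) = -1 + 3*d (j(d) = (d + (d - 1*1)) + d = (d + (d - 1)) + d = (d + (-1 + d)) + d = (-1 + 2*d) + d = -1 + 3*d)
n(Y) = 1
(-724/996)*n(w(j(-3))) = -724/996*1 = -724*1/996*1 = -181/249*1 = -181/249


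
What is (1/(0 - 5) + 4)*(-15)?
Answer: -57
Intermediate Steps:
(1/(0 - 5) + 4)*(-15) = (1/(-5) + 4)*(-15) = (-⅕*1 + 4)*(-15) = (-⅕ + 4)*(-15) = (19/5)*(-15) = -57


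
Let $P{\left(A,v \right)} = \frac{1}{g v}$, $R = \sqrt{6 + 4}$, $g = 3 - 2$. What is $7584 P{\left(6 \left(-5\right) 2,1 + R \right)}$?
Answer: $- \frac{2528}{3} + \frac{2528 \sqrt{10}}{3} \approx 1822.1$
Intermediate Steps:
$g = 1$
$R = \sqrt{10} \approx 3.1623$
$P{\left(A,v \right)} = \frac{1}{v}$ ($P{\left(A,v \right)} = \frac{1}{1 v} = \frac{1}{v}$)
$7584 P{\left(6 \left(-5\right) 2,1 + R \right)} = \frac{7584}{1 + \sqrt{10}}$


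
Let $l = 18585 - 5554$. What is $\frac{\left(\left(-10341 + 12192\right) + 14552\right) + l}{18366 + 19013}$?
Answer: $\frac{29434}{37379} \approx 0.78745$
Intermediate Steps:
$l = 13031$ ($l = 18585 - 5554 = 13031$)
$\frac{\left(\left(-10341 + 12192\right) + 14552\right) + l}{18366 + 19013} = \frac{\left(\left(-10341 + 12192\right) + 14552\right) + 13031}{18366 + 19013} = \frac{\left(1851 + 14552\right) + 13031}{37379} = \left(16403 + 13031\right) \frac{1}{37379} = 29434 \cdot \frac{1}{37379} = \frac{29434}{37379}$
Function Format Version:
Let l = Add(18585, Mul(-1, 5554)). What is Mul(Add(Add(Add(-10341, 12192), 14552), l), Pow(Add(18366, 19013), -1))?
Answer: Rational(29434, 37379) ≈ 0.78745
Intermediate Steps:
l = 13031 (l = Add(18585, -5554) = 13031)
Mul(Add(Add(Add(-10341, 12192), 14552), l), Pow(Add(18366, 19013), -1)) = Mul(Add(Add(Add(-10341, 12192), 14552), 13031), Pow(Add(18366, 19013), -1)) = Mul(Add(Add(1851, 14552), 13031), Pow(37379, -1)) = Mul(Add(16403, 13031), Rational(1, 37379)) = Mul(29434, Rational(1, 37379)) = Rational(29434, 37379)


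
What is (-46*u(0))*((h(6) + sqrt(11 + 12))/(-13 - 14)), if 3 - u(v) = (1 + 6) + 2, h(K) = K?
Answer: -184/3 - 92*sqrt(23)/9 ≈ -110.36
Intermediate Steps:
u(v) = -6 (u(v) = 3 - ((1 + 6) + 2) = 3 - (7 + 2) = 3 - 1*9 = 3 - 9 = -6)
(-46*u(0))*((h(6) + sqrt(11 + 12))/(-13 - 14)) = (-46*(-6))*((6 + sqrt(11 + 12))/(-13 - 14)) = 276*((6 + sqrt(23))/(-27)) = 276*((6 + sqrt(23))*(-1/27)) = 276*(-2/9 - sqrt(23)/27) = -184/3 - 92*sqrt(23)/9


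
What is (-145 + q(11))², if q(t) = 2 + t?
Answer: 17424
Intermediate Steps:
(-145 + q(11))² = (-145 + (2 + 11))² = (-145 + 13)² = (-132)² = 17424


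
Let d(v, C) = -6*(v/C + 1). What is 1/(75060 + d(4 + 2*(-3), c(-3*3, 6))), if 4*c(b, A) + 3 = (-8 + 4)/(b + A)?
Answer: 5/375126 ≈ 1.3329e-5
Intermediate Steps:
c(b, A) = -¾ - 1/(A + b) (c(b, A) = -¾ + ((-8 + 4)/(b + A))/4 = -¾ + (-4/(A + b))/4 = -¾ - 1/(A + b))
d(v, C) = -6 - 6*v/C (d(v, C) = -6*(1 + v/C) = -6 - 6*v/C)
1/(75060 + d(4 + 2*(-3), c(-3*3, 6))) = 1/(75060 + (-6 - 6*(4 + 2*(-3))/((-4 - 3*6 - (-9)*3)/(4*(6 - 3*3))))) = 1/(75060 + (-6 - 6*(4 - 6)/((-4 - 18 - 3*(-9))/(4*(6 - 9))))) = 1/(75060 + (-6 - 6*(-2)/(¼)*(-4 - 18 + 27)/(-3))) = 1/(75060 + (-6 - 6*(-2)/(¼)*(-⅓)*5)) = 1/(75060 + (-6 - 6*(-2)/(-5/12))) = 1/(75060 + (-6 - 6*(-2)*(-12/5))) = 1/(75060 + (-6 - 144/5)) = 1/(75060 - 174/5) = 1/(375126/5) = 5/375126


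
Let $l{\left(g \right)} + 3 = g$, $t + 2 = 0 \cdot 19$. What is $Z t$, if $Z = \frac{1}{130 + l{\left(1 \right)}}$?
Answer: $- \frac{1}{64} \approx -0.015625$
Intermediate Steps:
$t = -2$ ($t = -2 + 0 \cdot 19 = -2 + 0 = -2$)
$l{\left(g \right)} = -3 + g$
$Z = \frac{1}{128}$ ($Z = \frac{1}{130 + \left(-3 + 1\right)} = \frac{1}{130 - 2} = \frac{1}{128} \approx 0.0078125$)
$Z t = \frac{1}{128} \left(-2\right) = - \frac{1}{64}$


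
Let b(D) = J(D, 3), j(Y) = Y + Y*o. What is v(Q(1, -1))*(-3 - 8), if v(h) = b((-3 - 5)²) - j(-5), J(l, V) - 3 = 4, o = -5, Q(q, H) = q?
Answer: 143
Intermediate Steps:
j(Y) = -4*Y (j(Y) = Y + Y*(-5) = Y - 5*Y = -4*Y)
J(l, V) = 7 (J(l, V) = 3 + 4 = 7)
b(D) = 7
v(h) = -13 (v(h) = 7 - (-4)*(-5) = 7 - 1*20 = 7 - 20 = -13)
v(Q(1, -1))*(-3 - 8) = -13*(-3 - 8) = -13*(-11) = 143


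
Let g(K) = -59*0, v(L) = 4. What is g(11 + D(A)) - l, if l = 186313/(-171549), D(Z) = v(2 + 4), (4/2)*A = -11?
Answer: 186313/171549 ≈ 1.0861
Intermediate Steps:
A = -11/2 (A = (1/2)*(-11) = -11/2 ≈ -5.5000)
D(Z) = 4
l = -186313/171549 (l = 186313*(-1/171549) = -186313/171549 ≈ -1.0861)
g(K) = 0
g(11 + D(A)) - l = 0 - 1*(-186313/171549) = 0 + 186313/171549 = 186313/171549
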